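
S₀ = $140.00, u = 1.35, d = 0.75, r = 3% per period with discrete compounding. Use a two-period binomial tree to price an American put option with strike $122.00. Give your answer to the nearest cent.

Risk-neutral probability p = (1 + 0.03 − 0.75)/(1.35 − 0.75) = 0.2800/0.6000 = 0.4667
Terminal stock prices: S_uu = 255.2, S_ud = 141.8, S_dd = 78.75
Terminal payoffs (K − S): max(-133.2, 0) = 0, max(-19.75, 0) = 0, max(43.25, 0) = 43.25
Node u (S = 189): continuation = 1/1.03·[0.4667·0.0000 + 0.5333·0.0000] = 0.0000; exercise value = 0.0000 ≤ continuation, so V_u = 0.0000
Node d (S = 105): continuation = 1/1.03·[0.4667·0.0000 + 0.5333·43.2500] = 22.3948; exercise value = 17.0000 ≤ continuation, so V_d = 22.3948
Node 0 (S = 140): continuation = 1/1.03·[0.4667·0.0000 + 0.5333·22.3948] = 11.5960; exercise value = 0.0000 ≤ continuation, so V_0 = 11.5960

$11.60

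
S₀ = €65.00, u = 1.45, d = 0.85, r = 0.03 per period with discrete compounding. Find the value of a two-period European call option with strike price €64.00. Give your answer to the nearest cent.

Risk-neutral probability p = (1 + 0.03 − 0.85)/(1.45 − 0.85) = 0.1800/0.6000 = 0.3000
Terminal stock prices: S_uu = 136.7, S_ud = 80.11, S_dd = 46.96
Terminal payoffs (S − K): max(72.66, 0) = 72.66, max(16.11, 0) = 16.11, max(-17.04, 0) = 0
Node u (S = 94.25): V_u = 1/1.03·[0.3000·72.6625 + 0.7000·16.1125] = 32.1141
Node d (S = 55.25): V_d = 1/1.03·[0.3000·16.1125 + 0.7000·0.0000] = 4.6930
Node 0 (S = 65): V_0 = 1/1.03·[0.3000·32.1141 + 0.7000·4.6930] = 12.5430

€12.54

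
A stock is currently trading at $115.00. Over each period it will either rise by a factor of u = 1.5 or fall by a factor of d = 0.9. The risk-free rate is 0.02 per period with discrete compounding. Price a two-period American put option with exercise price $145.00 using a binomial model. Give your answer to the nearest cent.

$32.55

Risk-neutral probability p = (1 + 0.02 − 0.9)/(1.5 − 0.9) = 0.1200/0.6000 = 0.2000
Terminal stock prices: S_uu = 258.8, S_ud = 155.2, S_dd = 93.15
Terminal payoffs (K − S): max(-113.8, 0) = 0, max(-10.25, 0) = 0, max(51.85, 0) = 51.85
Node u (S = 172.5): continuation = 1/1.02·[0.2000·0.0000 + 0.8000·0.0000] = 0.0000; exercise value = 0.0000 ≤ continuation, so V_u = 0.0000
Node d (S = 103.5): continuation = 1/1.02·[0.2000·0.0000 + 0.8000·51.8500] = 40.6667; exercise value = 41.5000 > continuation, so V_d = 41.5000 (exercise)
Node 0 (S = 115): continuation = 1/1.02·[0.2000·0.0000 + 0.8000·41.5000] = 32.5490; exercise value = 30.0000 ≤ continuation, so V_0 = 32.5490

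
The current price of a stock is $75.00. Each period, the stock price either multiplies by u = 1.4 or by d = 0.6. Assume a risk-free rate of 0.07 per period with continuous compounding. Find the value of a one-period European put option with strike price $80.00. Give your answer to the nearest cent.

$13.36

Risk-neutral probability p = (e^0.07 − 0.6)/(1.4 − 0.6) = 0.4725/0.8000 = 0.5906
Terminal stock prices: S_u = 105, S_d = 45
Terminal payoffs (K − S): max(-25, 0) = 0, max(35, 0) = 35
Node 0 (S = 75): V_0 = e^(−0.07)·[0.5906·0.0000 + 0.4094·35.0000] = 13.3591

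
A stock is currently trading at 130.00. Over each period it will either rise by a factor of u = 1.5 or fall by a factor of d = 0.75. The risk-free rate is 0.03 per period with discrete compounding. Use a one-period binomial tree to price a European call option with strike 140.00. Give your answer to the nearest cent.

19.94

Risk-neutral probability p = (1 + 0.03 − 0.75)/(1.5 − 0.75) = 0.2800/0.7500 = 0.3733
Terminal stock prices: S_u = 195, S_d = 97.5
Terminal payoffs (S − K): max(55, 0) = 55, max(-42.5, 0) = 0
Node 0 (S = 130): V_0 = 1/1.03·[0.3733·55.0000 + 0.6267·0.0000] = 19.9353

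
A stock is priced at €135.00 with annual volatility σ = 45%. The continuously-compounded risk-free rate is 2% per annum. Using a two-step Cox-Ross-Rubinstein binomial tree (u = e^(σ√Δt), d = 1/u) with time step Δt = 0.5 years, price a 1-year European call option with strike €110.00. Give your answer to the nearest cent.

€39.17

CRR parameters: u = e^(σ√Δt) = e^(0.45·√0.5) = 1.3746, d = 1/u = 0.7275
Per-period rate: rΔt = 0.02·0.5 = 0.01, so R = e^0.01 = 1.0101
Risk-neutral probability p = (e^0.01 − 0.7275)/(1.3746 − 0.7275) = 0.2826/0.6472 = 0.4366
Terminal stock prices: S_uu = 255.1, S_ud = 135, S_dd = 71.44
Terminal payoffs (S − K): max(145.1, 0) = 145.1, max(25, 0) = 25, max(-38.56, 0) = 0
Node u (S = 185.6): V_u = e^(−0.01)·[0.4366·145.1039 + 0.5634·25.0000] = 76.6721
Node d (S = 98.21): V_d = e^(−0.01)·[0.4366·25.0000 + 0.5634·0.0000] = 10.8075
Node 0 (S = 135): V_0 = e^(−0.01)·[0.4366·76.6721 + 0.5634·10.8075] = 39.1732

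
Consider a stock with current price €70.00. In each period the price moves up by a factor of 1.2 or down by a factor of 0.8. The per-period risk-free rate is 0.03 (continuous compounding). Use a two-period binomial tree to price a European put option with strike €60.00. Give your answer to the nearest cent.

Risk-neutral probability p = (e^0.03 − 0.8)/(1.2 − 0.8) = 0.2305/0.4000 = 0.5761
Terminal stock prices: S_uu = 100.8, S_ud = 67.2, S_dd = 44.8
Terminal payoffs (K − S): max(-40.8, 0) = 0, max(-7.2, 0) = 0, max(15.2, 0) = 15.2
Node u (S = 84): V_u = e^(−0.03)·[0.5761·0.0000 + 0.4239·0.0000] = 0.0000
Node d (S = 56): V_d = e^(−0.03)·[0.5761·0.0000 + 0.4239·15.2000] = 6.2523
Node 0 (S = 70): V_0 = e^(−0.03)·[0.5761·0.0000 + 0.4239·6.2523] = 2.5718

€2.57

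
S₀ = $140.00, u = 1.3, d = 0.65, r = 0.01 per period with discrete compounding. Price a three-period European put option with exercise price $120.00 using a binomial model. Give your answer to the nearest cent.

Risk-neutral probability p = (1 + 0.01 − 0.65)/(1.3 − 0.65) = 0.3600/0.6500 = 0.5538
Terminal stock prices: S_uuu = 307.6, S_uud = 153.8, S_udd = 76.9, S_ddd = 38.45
Terminal payoffs (K − S): max(-187.6, 0) = 0, max(-33.79, 0) = 0, max(43.1, 0) = 43.1, max(81.55, 0) = 81.55
Node uu (S = 236.6): V_uu = 1/1.01·[0.5538·0.0000 + 0.4462·0.0000] = 0.0000
Node ud (S = 118.3): V_ud = 1/1.01·[0.5538·0.0000 + 0.4462·43.1050] = 19.0411
Node dd (S = 59.15): V_dd = 1/1.01·[0.5538·43.1050 + 0.4462·81.5525] = 59.6619
Node u (S = 182): V_u = 1/1.01·[0.5538·0.0000 + 0.4462·19.0411] = 8.4111
Node d (S = 91): V_d = 1/1.01·[0.5538·19.0411 + 0.4462·59.6619] = 36.7962
Node 0 (S = 140): V_0 = 1/1.01·[0.5538·8.4111 + 0.4462·36.7962] = 20.8666

$20.87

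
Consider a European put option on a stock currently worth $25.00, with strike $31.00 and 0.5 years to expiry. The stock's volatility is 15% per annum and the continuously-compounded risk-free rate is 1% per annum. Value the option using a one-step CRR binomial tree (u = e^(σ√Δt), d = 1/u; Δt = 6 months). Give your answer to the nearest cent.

CRR parameters: u = e^(σ√Δt) = e^(0.15·√0.5) = 1.1119, d = 1/u = 0.8994
Per-period rate: rΔt = 0.01·0.5 = 0.005, so R = e^0.005 = 1.0050
Risk-neutral probability p = (e^0.005 − 0.8994)/(1.1119 − 0.8994) = 0.1056/0.2125 = 0.4971
Terminal stock prices: S_u = 27.8, S_d = 22.48
Terminal payoffs (K − S): max(3.203, 0) = 3.203, max(8.516, 0) = 8.516
Node 0 (S = 25): V_0 = e^(−0.005)·[0.4971·3.2026 + 0.5029·8.5159] = 5.8454

$5.85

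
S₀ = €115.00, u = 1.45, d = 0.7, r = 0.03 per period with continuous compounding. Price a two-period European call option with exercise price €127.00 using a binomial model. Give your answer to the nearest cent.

Risk-neutral probability p = (e^0.03 − 0.7)/(1.45 − 0.7) = 0.3305/0.7500 = 0.4406
Terminal stock prices: S_uu = 241.8, S_ud = 116.7, S_dd = 56.35
Terminal payoffs (S − K): max(114.8, 0) = 114.8, max(-10.28, 0) = 0, max(-70.65, 0) = 0
Node u (S = 166.8): V_u = e^(−0.03)·[0.4406·114.7875 + 0.5594·0.0000] = 49.0813
Node d (S = 80.5): V_d = e^(−0.03)·[0.4406·0.0000 + 0.5594·0.0000] = 0.0000
Node 0 (S = 115): V_0 = e^(−0.03)·[0.4406·49.0813 + 0.5594·0.0000] = 20.9864

€20.99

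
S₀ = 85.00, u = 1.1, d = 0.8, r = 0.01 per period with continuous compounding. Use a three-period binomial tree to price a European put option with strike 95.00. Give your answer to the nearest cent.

Risk-neutral probability p = (e^0.01 − 0.8)/(1.1 − 0.8) = 0.2101/0.3000 = 0.7002
Terminal stock prices: S_uuu = 113.1, S_uud = 82.28, S_udd = 59.84, S_ddd = 43.52
Terminal payoffs (K − S): max(-18.14, 0) = 0, max(12.72, 0) = 12.72, max(35.16, 0) = 35.16, max(51.48, 0) = 51.48
Node uu (S = 102.9): V_uu = e^(−0.01)·[0.7002·0.0000 + 0.2998·12.7200] = 3.7759
Node ud (S = 74.8): V_ud = e^(−0.01)·[0.7002·12.7200 + 0.2998·35.1600] = 19.2547
Node dd (S = 54.4): V_dd = e^(−0.01)·[0.7002·35.1600 + 0.2998·51.4800] = 39.6547
Node u (S = 93.5): V_u = e^(−0.01)·[0.7002·3.7759 + 0.2998·19.2547] = 8.3332
Node d (S = 68): V_d = e^(−0.01)·[0.7002·19.2547 + 0.2998·39.6547] = 25.1189
Node 0 (S = 85): V_0 = e^(−0.01)·[0.7002·8.3332 + 0.2998·25.1189] = 13.2331

13.23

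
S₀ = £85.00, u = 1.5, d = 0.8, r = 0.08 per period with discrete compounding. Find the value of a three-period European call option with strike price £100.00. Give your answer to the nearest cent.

Risk-neutral probability p = (1 + 0.08 − 0.8)/(1.5 − 0.8) = 0.2800/0.7000 = 0.4000
Terminal stock prices: S_uuu = 286.9, S_uud = 153, S_udd = 81.6, S_ddd = 43.52
Terminal payoffs (S − K): max(186.9, 0) = 186.9, max(53, 0) = 53, max(-18.4, 0) = 0, max(-56.48, 0) = 0
Node uu (S = 191.2): V_uu = 1/1.08·[0.4000·186.8750 + 0.6000·53.0000] = 98.6574
Node ud (S = 102): V_ud = 1/1.08·[0.4000·53.0000 + 0.6000·0.0000] = 19.6296
Node dd (S = 54.4): V_dd = 1/1.08·[0.4000·0.0000 + 0.6000·0.0000] = 0.0000
Node u (S = 127.5): V_u = 1/1.08·[0.4000·98.6574 + 0.6000·19.6296] = 47.4451
Node d (S = 68): V_d = 1/1.08·[0.4000·19.6296 + 0.6000·0.0000] = 7.2702
Node 0 (S = 85): V_0 = 1/1.08·[0.4000·47.4451 + 0.6000·7.2702] = 21.6113

£21.61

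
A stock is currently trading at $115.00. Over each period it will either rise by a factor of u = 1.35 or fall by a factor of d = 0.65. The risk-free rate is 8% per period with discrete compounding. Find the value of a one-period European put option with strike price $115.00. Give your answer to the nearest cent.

Risk-neutral probability p = (1 + 0.08 − 0.65)/(1.35 − 0.65) = 0.4300/0.7000 = 0.6143
Terminal stock prices: S_u = 155.2, S_d = 74.75
Terminal payoffs (K − S): max(-40.25, 0) = 0, max(40.25, 0) = 40.25
Node 0 (S = 115): V_0 = 1/1.08·[0.6143·0.0000 + 0.3857·40.2500] = 14.3750

$14.37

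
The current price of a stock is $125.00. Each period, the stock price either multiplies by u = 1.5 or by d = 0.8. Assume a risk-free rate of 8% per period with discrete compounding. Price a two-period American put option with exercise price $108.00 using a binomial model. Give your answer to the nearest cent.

$8.64

Risk-neutral probability p = (1 + 0.08 − 0.8)/(1.5 − 0.8) = 0.2800/0.7000 = 0.4000
Terminal stock prices: S_uu = 281.2, S_ud = 150, S_dd = 80
Terminal payoffs (K − S): max(-173.2, 0) = 0, max(-42, 0) = 0, max(28, 0) = 28
Node u (S = 187.5): continuation = 1/1.08·[0.4000·0.0000 + 0.6000·0.0000] = 0.0000; exercise value = 0.0000 ≤ continuation, so V_u = 0.0000
Node d (S = 100): continuation = 1/1.08·[0.4000·0.0000 + 0.6000·28.0000] = 15.5556; exercise value = 8.0000 ≤ continuation, so V_d = 15.5556
Node 0 (S = 125): continuation = 1/1.08·[0.4000·0.0000 + 0.6000·15.5556] = 8.6420; exercise value = 0.0000 ≤ continuation, so V_0 = 8.6420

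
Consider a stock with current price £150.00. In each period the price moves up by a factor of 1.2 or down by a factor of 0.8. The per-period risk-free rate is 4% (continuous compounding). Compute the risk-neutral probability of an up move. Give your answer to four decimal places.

p = 0.6020

Risk-neutral probability p = (e^0.04 − 0.8)/(1.2 − 0.8) = 0.2408/0.4000 = 0.6020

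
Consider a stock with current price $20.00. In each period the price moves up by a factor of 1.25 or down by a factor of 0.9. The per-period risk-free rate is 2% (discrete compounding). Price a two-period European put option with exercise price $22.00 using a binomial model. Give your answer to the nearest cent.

Risk-neutral probability p = (1 + 0.02 − 0.9)/(1.25 − 0.9) = 0.1200/0.3500 = 0.3429
Terminal stock prices: S_uu = 31.25, S_ud = 22.5, S_dd = 16.2
Terminal payoffs (K − S): max(-9.25, 0) = 0, max(-0.5, 0) = 0, max(5.8, 0) = 5.8
Node u (S = 25): V_u = 1/1.02·[0.3429·0.0000 + 0.6571·0.0000] = 0.0000
Node d (S = 18): V_d = 1/1.02·[0.3429·0.0000 + 0.6571·5.8000] = 3.7367
Node 0 (S = 20): V_0 = 1/1.02·[0.3429·0.0000 + 0.6571·3.7367] = 2.4074

$2.41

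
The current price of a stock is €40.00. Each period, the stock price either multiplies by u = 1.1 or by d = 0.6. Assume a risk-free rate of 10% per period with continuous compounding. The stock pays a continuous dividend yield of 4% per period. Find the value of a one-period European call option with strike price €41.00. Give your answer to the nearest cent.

€2.51

Per-period risk-free factor R = e^0.1 = 1.1052; dividend-adjusted growth = e^(0.1−0.04) = 1.0618.
Risk-neutral probability p = (1.0618 − 0.6)/(1.1 − 0.6) = 0.4618/0.5000 = 0.9237
Terminal stock prices: S_u = 44, S_d = 24
Terminal payoffs (S − K): max(3, 0) = 3, max(-17, 0) = 0
Node 0 (S = 40): V_0 = e^(−0.1)·[0.9237·3.0000 + 0.0763·0.0000] = 2.5073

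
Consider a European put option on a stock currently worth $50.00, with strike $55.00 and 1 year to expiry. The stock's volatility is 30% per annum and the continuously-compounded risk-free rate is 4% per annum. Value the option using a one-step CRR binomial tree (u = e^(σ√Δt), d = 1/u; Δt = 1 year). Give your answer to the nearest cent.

CRR parameters: u = e^(σ√Δt) = e^(0.3·√1) = 1.3499, d = 1/u = 0.7408
Per-period rate: rΔt = 0.04·1 = 0.04, so R = e^0.04 = 1.0408
Risk-neutral probability p = (e^0.04 − 0.7408)/(1.3499 − 0.7408) = 0.3000/0.6090 = 0.4926
Terminal stock prices: S_u = 67.49, S_d = 37.04
Terminal payoffs (K − S): max(-12.49, 0) = 0, max(17.96, 0) = 17.96
Node 0 (S = 50): V_0 = e^(−0.04)·[0.4926·0.0000 + 0.5074·17.9591] = 8.7557

$8.76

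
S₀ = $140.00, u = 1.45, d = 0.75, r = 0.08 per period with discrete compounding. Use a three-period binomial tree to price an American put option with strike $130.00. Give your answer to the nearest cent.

$15.58

Risk-neutral probability p = (1 + 0.08 − 0.75)/(1.45 − 0.75) = 0.3300/0.7000 = 0.4714
Terminal stock prices: S_uuu = 426.8, S_uud = 220.8, S_udd = 114.2, S_ddd = 59.06
Terminal payoffs (K − S): max(-296.8, 0) = 0, max(-90.76, 0) = 0, max(15.81, 0) = 15.81, max(70.94, 0) = 70.94
Node uu (S = 294.4): continuation = 1/1.08·[0.4714·0.0000 + 0.5286·0.0000] = 0.0000; exercise value = 0.0000 ≤ continuation, so V_uu = 0.0000
Node ud (S = 152.2): continuation = 1/1.08·[0.4714·0.0000 + 0.5286·15.8125] = 7.7389; exercise value = 0.0000 ≤ continuation, so V_ud = 7.7389
Node dd (S = 78.75): continuation = 1/1.08·[0.4714·15.8125 + 0.5286·70.9375] = 41.6204; exercise value = 51.2500 > continuation, so V_dd = 51.2500 (exercise)
Node u (S = 203): continuation = 1/1.08·[0.4714·0.0000 + 0.5286·7.7389] = 3.7876; exercise value = 0.0000 ≤ continuation, so V_u = 3.7876
Node d (S = 105): continuation = 1/1.08·[0.4714·7.7389 + 0.5286·51.2500] = 28.4608; exercise value = 25.0000 ≤ continuation, so V_d = 28.4608
Node 0 (S = 140): continuation = 1/1.08·[0.4714·3.7876 + 0.5286·28.4608] = 15.5825; exercise value = 0.0000 ≤ continuation, so V_0 = 15.5825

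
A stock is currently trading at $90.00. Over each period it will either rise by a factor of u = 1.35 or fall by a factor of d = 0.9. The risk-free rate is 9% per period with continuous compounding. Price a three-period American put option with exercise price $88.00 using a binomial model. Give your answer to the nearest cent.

$4.08

Risk-neutral probability p = (e^0.09 − 0.9)/(1.35 − 0.9) = 0.1942/0.4500 = 0.4315
Terminal stock prices: S_uuu = 221.4, S_uud = 147.6, S_udd = 98.42, S_ddd = 65.61
Terminal payoffs (K − S): max(-133.4, 0) = 0, max(-59.62, 0) = 0, max(-10.42, 0) = 0, max(22.39, 0) = 22.39
Node uu (S = 164): continuation = e^(−0.09)·[0.4315·0.0000 + 0.5685·0.0000] = 0.0000; exercise value = 0.0000 ≤ continuation, so V_uu = 0.0000
Node ud (S = 109.4): continuation = e^(−0.09)·[0.4315·0.0000 + 0.5685·0.0000] = 0.0000; exercise value = 0.0000 ≤ continuation, so V_ud = 0.0000
Node dd (S = 72.9): continuation = e^(−0.09)·[0.4315·0.0000 + 0.5685·22.3900] = 11.6332; exercise value = 15.1000 > continuation, so V_dd = 15.1000 (exercise)
Node u (S = 121.5): continuation = e^(−0.09)·[0.4315·0.0000 + 0.5685·0.0000] = 0.0000; exercise value = 0.0000 ≤ continuation, so V_u = 0.0000
Node d (S = 81): continuation = e^(−0.09)·[0.4315·0.0000 + 0.5685·15.1000] = 7.8455; exercise value = 7.0000 ≤ continuation, so V_d = 7.8455
Node 0 (S = 90): continuation = e^(−0.09)·[0.4315·0.0000 + 0.5685·7.8455] = 4.0763; exercise value = 0.0000 ≤ continuation, so V_0 = 4.0763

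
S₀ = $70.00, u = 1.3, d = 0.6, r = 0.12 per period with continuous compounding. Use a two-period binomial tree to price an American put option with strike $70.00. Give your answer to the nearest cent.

Risk-neutral probability p = (e^0.12 − 0.6)/(1.3 − 0.6) = 0.5275/0.7000 = 0.7536
Terminal stock prices: S_uu = 118.3, S_ud = 54.6, S_dd = 25.2
Terminal payoffs (K − S): max(-48.3, 0) = 0, max(15.4, 0) = 15.4, max(44.8, 0) = 44.8
Node u (S = 91): continuation = e^(−0.12)·[0.7536·0.0000 + 0.2464·15.4000] = 3.3659; exercise value = 0.0000 ≤ continuation, so V_u = 3.3659
Node d (S = 42): continuation = e^(−0.12)·[0.7536·15.4000 + 0.2464·44.8000] = 20.0844; exercise value = 28.0000 > continuation, so V_d = 28.0000 (exercise)
Node 0 (S = 70): continuation = e^(−0.12)·[0.7536·3.3659 + 0.2464·28.0000] = 8.3695; exercise value = 0.0000 ≤ continuation, so V_0 = 8.3695

$8.37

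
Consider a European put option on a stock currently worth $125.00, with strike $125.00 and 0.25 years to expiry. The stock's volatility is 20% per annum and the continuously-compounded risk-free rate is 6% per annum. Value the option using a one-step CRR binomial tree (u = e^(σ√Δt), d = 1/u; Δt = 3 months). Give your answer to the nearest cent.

CRR parameters: u = e^(σ√Δt) = e^(0.2·√0.25) = 1.1052, d = 1/u = 0.9048
Per-period rate: rΔt = 0.06·0.25 = 0.015, so R = e^0.015 = 1.0151
Risk-neutral probability p = (e^0.015 − 0.9048)/(1.1052 − 0.9048) = 0.1103/0.2003 = 0.5505
Terminal stock prices: S_u = 138.1, S_d = 113.1
Terminal payoffs (K − S): max(-13.15, 0) = 0, max(11.9, 0) = 11.9
Node 0 (S = 125): V_0 = e^(−0.015)·[0.5505·0.0000 + 0.4495·11.8953] = 5.2678

$5.27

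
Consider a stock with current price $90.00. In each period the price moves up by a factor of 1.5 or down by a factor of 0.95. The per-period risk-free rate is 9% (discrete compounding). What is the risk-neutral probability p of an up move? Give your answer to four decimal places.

p = 0.2545

Risk-neutral probability p = (1 + 0.09 − 0.95)/(1.5 − 0.95) = 0.1400/0.5500 = 0.2545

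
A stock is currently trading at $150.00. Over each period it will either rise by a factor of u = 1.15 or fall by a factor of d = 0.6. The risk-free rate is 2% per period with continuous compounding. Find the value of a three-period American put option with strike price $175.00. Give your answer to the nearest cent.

Risk-neutral probability p = (e^0.02 − 0.6)/(1.15 − 0.6) = 0.4202/0.5500 = 0.7640
Terminal stock prices: S_uuu = 228.1, S_uud = 119, S_udd = 62.1, S_ddd = 32.4
Terminal payoffs (K − S): max(-53.13, 0) = 0, max(55.98, 0) = 55.98, max(112.9, 0) = 112.9, max(142.6, 0) = 142.6
Node uu (S = 198.4): continuation = e^(−0.02)·[0.7640·0.0000 + 0.2360·55.9750] = 12.9484; exercise value = 0.0000 ≤ continuation, so V_uu = 12.9484
Node ud (S = 103.5): continuation = e^(−0.02)·[0.7640·55.9750 + 0.2360·112.9000] = 68.0348; exercise value = 71.5000 > continuation, so V_ud = 71.5000 (exercise)
Node dd (S = 54): continuation = e^(−0.02)·[0.7640·112.9000 + 0.2360·142.6000] = 117.5348; exercise value = 121.0000 > continuation, so V_dd = 121.0000 (exercise)
Node u (S = 172.5): continuation = e^(−0.02)·[0.7640·12.9484 + 0.2360·71.5000] = 26.2364; exercise value = 2.5000 ≤ continuation, so V_u = 26.2364
Node d (S = 90): continuation = e^(−0.02)·[0.7640·71.5000 + 0.2360·121.0000] = 81.5348; exercise value = 85.0000 > continuation, so V_d = 85.0000 (exercise)
Node 0 (S = 150): continuation = e^(−0.02)·[0.7640·26.2364 + 0.2360·85.0000] = 39.3104; exercise value = 25.0000 ≤ continuation, so V_0 = 39.3104

$39.31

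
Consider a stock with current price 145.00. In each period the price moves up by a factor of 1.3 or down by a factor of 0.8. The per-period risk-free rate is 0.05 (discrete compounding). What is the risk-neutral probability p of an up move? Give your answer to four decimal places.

p = 0.5000

Risk-neutral probability p = (1 + 0.05 − 0.8)/(1.3 − 0.8) = 0.2500/0.5000 = 0.5000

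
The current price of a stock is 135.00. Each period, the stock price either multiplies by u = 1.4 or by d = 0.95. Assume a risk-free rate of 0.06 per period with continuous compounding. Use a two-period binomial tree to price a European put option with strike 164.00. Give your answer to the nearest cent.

Risk-neutral probability p = (e^0.06 − 0.95)/(1.4 − 0.95) = 0.1118/0.4500 = 0.2485
Terminal stock prices: S_uu = 264.6, S_ud = 179.5, S_dd = 121.8
Terminal payoffs (K − S): max(-100.6, 0) = 0, max(-15.55, 0) = 0, max(42.16, 0) = 42.16
Node u (S = 189): V_u = e^(−0.06)·[0.2485·0.0000 + 0.7515·0.0000] = 0.0000
Node d (S = 128.2): V_d = e^(−0.06)·[0.2485·0.0000 + 0.7515·42.1625] = 29.8389
Node 0 (S = 135): V_0 = e^(−0.06)·[0.2485·0.0000 + 0.7515·29.8389] = 21.1173

21.12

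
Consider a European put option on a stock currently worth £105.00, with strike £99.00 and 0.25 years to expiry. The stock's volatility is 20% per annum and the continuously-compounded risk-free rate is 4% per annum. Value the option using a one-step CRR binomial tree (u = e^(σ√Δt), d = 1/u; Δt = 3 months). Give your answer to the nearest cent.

£1.88

CRR parameters: u = e^(σ√Δt) = e^(0.2·√0.25) = 1.1052, d = 1/u = 0.9048
Per-period rate: rΔt = 0.04·0.25 = 0.01, so R = e^0.01 = 1.0101
Risk-neutral probability p = (e^0.01 − 0.9048)/(1.1052 − 0.9048) = 0.1052/0.2003 = 0.5252
Terminal stock prices: S_u = 116, S_d = 95.01
Terminal payoffs (K − S): max(-17.04, 0) = 0, max(3.992, 0) = 3.992
Node 0 (S = 105): V_0 = e^(−0.01)·[0.5252·0.0000 + 0.4748·3.9921] = 1.8766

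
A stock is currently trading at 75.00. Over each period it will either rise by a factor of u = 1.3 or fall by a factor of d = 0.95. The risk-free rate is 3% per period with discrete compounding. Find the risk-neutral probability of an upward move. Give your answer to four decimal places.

Risk-neutral probability p = (1 + 0.03 − 0.95)/(1.3 − 0.95) = 0.0800/0.3500 = 0.2286

p = 0.2286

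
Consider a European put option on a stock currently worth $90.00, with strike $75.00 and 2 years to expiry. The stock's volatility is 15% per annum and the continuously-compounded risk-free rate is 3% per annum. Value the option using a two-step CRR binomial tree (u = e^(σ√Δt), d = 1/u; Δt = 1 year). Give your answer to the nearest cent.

CRR parameters: u = e^(σ√Δt) = e^(0.15·√1) = 1.1618, d = 1/u = 0.8607
Per-period rate: rΔt = 0.03·1 = 0.03, so R = e^0.03 = 1.0305
Risk-neutral probability p = (e^0.03 − 0.8607)/(1.1618 − 0.8607) = 0.1697/0.3011 = 0.5637
Terminal stock prices: S_uu = 121.5, S_ud = 90, S_dd = 66.67
Terminal payoffs (K − S): max(-46.49, 0) = 0, max(-15, 0) = 0, max(8.326, 0) = 8.326
Node u (S = 104.6): V_u = e^(−0.03)·[0.5637·0.0000 + 0.4363·0.0000] = 0.0000
Node d (S = 77.46): V_d = e^(−0.03)·[0.5637·0.0000 + 0.4363·8.3264] = 3.5254
Node 0 (S = 90): V_0 = e^(−0.03)·[0.5637·0.0000 + 0.4363·3.5254] = 1.4926

$1.49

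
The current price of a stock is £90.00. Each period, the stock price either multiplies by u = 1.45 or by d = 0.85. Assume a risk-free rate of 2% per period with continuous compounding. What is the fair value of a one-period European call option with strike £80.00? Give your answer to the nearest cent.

£14.04

Risk-neutral probability p = (e^0.02 − 0.85)/(1.45 − 0.85) = 0.1702/0.6000 = 0.2837
Terminal stock prices: S_u = 130.5, S_d = 76.5
Terminal payoffs (S − K): max(50.5, 0) = 50.5, max(-3.5, 0) = 0
Node 0 (S = 90): V_0 = e^(−0.02)·[0.2837·50.5000 + 0.7163·0.0000] = 14.0416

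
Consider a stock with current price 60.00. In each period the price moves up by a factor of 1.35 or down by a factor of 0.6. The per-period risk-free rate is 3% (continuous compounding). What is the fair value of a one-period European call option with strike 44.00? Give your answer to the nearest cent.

20.61

Risk-neutral probability p = (e^0.03 − 0.6)/(1.35 − 0.6) = 0.4305/0.7500 = 0.5739
Terminal stock prices: S_u = 81, S_d = 36
Terminal payoffs (S − K): max(37, 0) = 37, max(-8, 0) = 0
Node 0 (S = 60): V_0 = e^(−0.03)·[0.5739·37.0000 + 0.4261·0.0000] = 20.6081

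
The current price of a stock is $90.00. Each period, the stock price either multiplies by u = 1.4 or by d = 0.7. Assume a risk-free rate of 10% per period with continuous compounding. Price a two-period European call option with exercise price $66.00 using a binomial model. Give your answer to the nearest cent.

Risk-neutral probability p = (e^0.1 − 0.7)/(1.4 − 0.7) = 0.4052/0.7000 = 0.5788
Terminal stock prices: S_uu = 176.4, S_ud = 88.2, S_dd = 44.1
Terminal payoffs (S − K): max(110.4, 0) = 110.4, max(22.2, 0) = 22.2, max(-21.9, 0) = 0
Node u (S = 126): V_u = e^(−0.1)·[0.5788·110.4000 + 0.4212·22.2000] = 66.2807
Node d (S = 63): V_d = e^(−0.1)·[0.5788·22.2000 + 0.4212·0.0000] = 11.6269
Node 0 (S = 90): V_0 = e^(−0.1)·[0.5788·66.2807 + 0.4212·11.6269] = 39.1445

$39.14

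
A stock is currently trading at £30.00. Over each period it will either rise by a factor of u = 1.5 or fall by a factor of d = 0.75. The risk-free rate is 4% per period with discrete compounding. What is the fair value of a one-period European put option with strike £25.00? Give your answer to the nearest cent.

Risk-neutral probability p = (1 + 0.04 − 0.75)/(1.5 − 0.75) = 0.2900/0.7500 = 0.3867
Terminal stock prices: S_u = 45, S_d = 22.5
Terminal payoffs (K − S): max(-20, 0) = 0, max(2.5, 0) = 2.5
Node 0 (S = 30): V_0 = 1/1.04·[0.3867·0.0000 + 0.6133·2.5000] = 1.4744

£1.47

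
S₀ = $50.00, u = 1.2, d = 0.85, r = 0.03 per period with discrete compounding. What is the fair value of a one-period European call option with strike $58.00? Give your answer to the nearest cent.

Risk-neutral probability p = (1 + 0.03 − 0.85)/(1.2 − 0.85) = 0.1800/0.3500 = 0.5143
Terminal stock prices: S_u = 60, S_d = 42.5
Terminal payoffs (S − K): max(2, 0) = 2, max(-15.5, 0) = 0
Node 0 (S = 50): V_0 = 1/1.03·[0.5143·2.0000 + 0.4857·0.0000] = 0.9986

$1.00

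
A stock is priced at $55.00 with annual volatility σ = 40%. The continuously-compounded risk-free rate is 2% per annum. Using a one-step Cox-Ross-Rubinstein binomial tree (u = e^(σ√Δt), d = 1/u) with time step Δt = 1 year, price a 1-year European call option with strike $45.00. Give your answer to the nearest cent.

$15.47

CRR parameters: u = e^(σ√Δt) = e^(0.4·√1) = 1.4918, d = 1/u = 0.6703
Per-period rate: rΔt = 0.02·1 = 0.02, so R = e^0.02 = 1.0202
Risk-neutral probability p = (e^0.02 − 0.6703)/(1.4918 − 0.6703) = 0.3499/0.8215 = 0.4259
Terminal stock prices: S_u = 82.05, S_d = 36.87
Terminal payoffs (S − K): max(37.05, 0) = 37.05, max(-8.132, 0) = 0
Node 0 (S = 55): V_0 = e^(−0.02)·[0.4259·37.0504 + 0.5741·0.0000] = 15.4674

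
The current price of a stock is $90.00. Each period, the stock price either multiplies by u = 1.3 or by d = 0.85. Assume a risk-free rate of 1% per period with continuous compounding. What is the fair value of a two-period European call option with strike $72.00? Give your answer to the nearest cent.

Risk-neutral probability p = (e^0.01 − 0.85)/(1.3 − 0.85) = 0.1601/0.4500 = 0.3557
Terminal stock prices: S_uu = 152.1, S_ud = 99.45, S_dd = 65.02
Terminal payoffs (S − K): max(80.1, 0) = 80.1, max(27.45, 0) = 27.45, max(-6.975, 0) = 0
Node u (S = 117): V_u = e^(−0.01)·[0.3557·80.1000 + 0.6443·27.4500] = 45.7164
Node d (S = 76.5): V_d = e^(−0.01)·[0.3557·27.4500 + 0.6443·0.0000] = 9.6659
Node 0 (S = 90): V_0 = e^(−0.01)·[0.3557·45.7164 + 0.6443·9.6659] = 22.2641

$22.26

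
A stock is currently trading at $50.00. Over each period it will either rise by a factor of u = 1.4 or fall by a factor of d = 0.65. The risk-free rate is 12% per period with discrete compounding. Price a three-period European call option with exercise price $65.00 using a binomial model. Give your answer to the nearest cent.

Risk-neutral probability p = (1 + 0.12 − 0.65)/(1.4 − 0.65) = 0.4700/0.7500 = 0.6267
Terminal stock prices: S_uuu = 137.2, S_uud = 63.7, S_udd = 29.58, S_ddd = 13.73
Terminal payoffs (S − K): max(72.2, 0) = 72.2, max(-1.3, 0) = 0, max(-35.42, 0) = 0, max(-51.27, 0) = 0
Node uu (S = 98): V_uu = 1/1.12·[0.6267·72.2000 + 0.3733·0.0000] = 40.3976
Node ud (S = 45.5): V_ud = 1/1.12·[0.6267·0.0000 + 0.3733·0.0000] = 0.0000
Node dd (S = 21.13): V_dd = 1/1.12·[0.6267·0.0000 + 0.3733·0.0000] = 0.0000
Node u (S = 70): V_u = 1/1.12·[0.6267·40.3976 + 0.3733·0.0000] = 22.6034
Node d (S = 32.5): V_d = 1/1.12·[0.6267·0.0000 + 0.3733·0.0000] = 0.0000
Node 0 (S = 50): V_0 = 1/1.12·[0.6267·22.6034 + 0.3733·0.0000] = 12.6472

$12.65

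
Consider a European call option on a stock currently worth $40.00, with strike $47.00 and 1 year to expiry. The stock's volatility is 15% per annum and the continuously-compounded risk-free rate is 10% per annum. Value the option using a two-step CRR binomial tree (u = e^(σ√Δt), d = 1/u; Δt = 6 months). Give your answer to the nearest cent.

CRR parameters: u = e^(σ√Δt) = e^(0.15·√0.5) = 1.1119, d = 1/u = 0.8994
Per-period rate: rΔt = 0.1·0.5 = 0.05, so R = e^0.05 = 1.0513
Risk-neutral probability p = (e^0.05 − 0.8994)/(1.1119 − 0.8994) = 0.1519/0.2125 = 0.7148
Terminal stock prices: S_uu = 49.45, S_ud = 40, S_dd = 32.35
Terminal payoffs (S − K): max(2.452, 0) = 2.452, max(-7, 0) = 0, max(-14.65, 0) = 0
Node u (S = 44.48): V_u = e^(−0.05)·[0.7148·2.4524 + 0.2852·0.0000] = 1.6674
Node d (S = 35.97): V_d = e^(−0.05)·[0.7148·0.0000 + 0.2852·0.0000] = 0.0000
Node 0 (S = 40): V_0 = e^(−0.05)·[0.7148·1.6674 + 0.2852·0.0000] = 1.1336

$1.13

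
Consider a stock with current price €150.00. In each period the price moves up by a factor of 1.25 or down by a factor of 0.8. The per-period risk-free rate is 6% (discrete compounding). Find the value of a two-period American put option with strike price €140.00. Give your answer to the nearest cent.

€7.97

Risk-neutral probability p = (1 + 0.06 − 0.8)/(1.25 − 0.8) = 0.2600/0.4500 = 0.5778
Terminal stock prices: S_uu = 234.4, S_ud = 150, S_dd = 96
Terminal payoffs (K − S): max(-94.38, 0) = 0, max(-10, 0) = 0, max(44, 0) = 44
Node u (S = 187.5): continuation = 1/1.06·[0.5778·0.0000 + 0.4222·0.0000] = 0.0000; exercise value = 0.0000 ≤ continuation, so V_u = 0.0000
Node d (S = 120): continuation = 1/1.06·[0.5778·0.0000 + 0.4222·44.0000] = 17.5262; exercise value = 20.0000 > continuation, so V_d = 20.0000 (exercise)
Node 0 (S = 150): continuation = 1/1.06·[0.5778·0.0000 + 0.4222·20.0000] = 7.9665; exercise value = 0.0000 ≤ continuation, so V_0 = 7.9665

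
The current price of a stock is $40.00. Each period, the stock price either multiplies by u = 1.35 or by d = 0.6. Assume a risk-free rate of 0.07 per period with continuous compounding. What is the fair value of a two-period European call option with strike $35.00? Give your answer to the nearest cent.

Risk-neutral probability p = (e^0.07 − 0.6)/(1.35 − 0.6) = 0.4725/0.7500 = 0.6300
Terminal stock prices: S_uu = 72.9, S_ud = 32.4, S_dd = 14.4
Terminal payoffs (S − K): max(37.9, 0) = 37.9, max(-2.6, 0) = 0, max(-20.6, 0) = 0
Node u (S = 54): V_u = e^(−0.07)·[0.6300·37.9000 + 0.3700·0.0000] = 22.2632
Node d (S = 24): V_d = e^(−0.07)·[0.6300·0.0000 + 0.3700·0.0000] = 0.0000
Node 0 (S = 40): V_0 = e^(−0.07)·[0.6300·22.2632 + 0.3700·0.0000] = 13.0778

$13.08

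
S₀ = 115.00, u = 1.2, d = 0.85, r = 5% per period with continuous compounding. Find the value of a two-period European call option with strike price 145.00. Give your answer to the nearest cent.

Risk-neutral probability p = (e^0.05 − 0.85)/(1.2 − 0.85) = 0.2013/0.3500 = 0.5751
Terminal stock prices: S_uu = 165.6, S_ud = 117.3, S_dd = 83.09
Terminal payoffs (S − K): max(20.6, 0) = 20.6, max(-27.7, 0) = 0, max(-61.91, 0) = 0
Node u (S = 138): V_u = e^(−0.05)·[0.5751·20.6000 + 0.4249·0.0000] = 11.2685
Node d (S = 97.75): V_d = e^(−0.05)·[0.5751·0.0000 + 0.4249·0.0000] = 0.0000
Node 0 (S = 115): V_0 = e^(−0.05)·[0.5751·11.2685 + 0.4249·0.0000] = 6.1640

6.16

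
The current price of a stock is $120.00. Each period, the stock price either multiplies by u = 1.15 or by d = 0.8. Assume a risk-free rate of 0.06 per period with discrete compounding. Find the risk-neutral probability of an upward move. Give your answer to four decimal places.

Risk-neutral probability p = (1 + 0.06 − 0.8)/(1.15 − 0.8) = 0.2600/0.3500 = 0.7429

p = 0.7429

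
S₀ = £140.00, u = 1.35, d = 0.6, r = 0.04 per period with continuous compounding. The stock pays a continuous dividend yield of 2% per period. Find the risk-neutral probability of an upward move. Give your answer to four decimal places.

p = 0.5603

Per-period risk-free factor R = e^0.04 = 1.0408; dividend-adjusted growth = e^(0.04−0.02) = 1.0202.
Risk-neutral probability p = (1.0202 − 0.6)/(1.35 − 0.6) = 0.4202/0.7500 = 0.5603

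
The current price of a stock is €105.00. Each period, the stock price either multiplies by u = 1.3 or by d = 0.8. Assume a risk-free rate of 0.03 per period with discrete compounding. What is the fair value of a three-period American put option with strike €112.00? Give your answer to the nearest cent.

Risk-neutral probability p = (1 + 0.03 − 0.8)/(1.3 − 0.8) = 0.2300/0.5000 = 0.4600
Terminal stock prices: S_uuu = 230.7, S_uud = 142, S_udd = 87.36, S_ddd = 53.76
Terminal payoffs (K − S): max(-118.7, 0) = 0, max(-29.96, 0) = 0, max(24.64, 0) = 24.64, max(58.24, 0) = 58.24
Node uu (S = 177.5): continuation = 1/1.03·[0.4600·0.0000 + 0.5400·0.0000] = 0.0000; exercise value = 0.0000 ≤ continuation, so V_uu = 0.0000
Node ud (S = 109.2): continuation = 1/1.03·[0.4600·0.0000 + 0.5400·24.6400] = 12.9181; exercise value = 2.8000 ≤ continuation, so V_ud = 12.9181
Node dd (S = 67.2): continuation = 1/1.03·[0.4600·24.6400 + 0.5400·58.2400] = 41.5379; exercise value = 44.8000 > continuation, so V_dd = 44.8000 (exercise)
Node u (S = 136.5): continuation = 1/1.03·[0.4600·0.0000 + 0.5400·12.9181] = 6.7726; exercise value = 0.0000 ≤ continuation, so V_u = 6.7726
Node d (S = 84): continuation = 1/1.03·[0.4600·12.9181 + 0.5400·44.8000] = 29.2566; exercise value = 28.0000 ≤ continuation, so V_d = 29.2566
Node 0 (S = 105): continuation = 1/1.03·[0.4600·6.7726 + 0.5400·29.2566] = 18.3631; exercise value = 7.0000 ≤ continuation, so V_0 = 18.3631

€18.36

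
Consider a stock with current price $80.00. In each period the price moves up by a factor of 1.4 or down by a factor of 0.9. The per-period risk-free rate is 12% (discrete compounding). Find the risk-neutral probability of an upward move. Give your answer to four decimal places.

p = 0.4400

Risk-neutral probability p = (1 + 0.12 − 0.9)/(1.4 − 0.9) = 0.2200/0.5000 = 0.4400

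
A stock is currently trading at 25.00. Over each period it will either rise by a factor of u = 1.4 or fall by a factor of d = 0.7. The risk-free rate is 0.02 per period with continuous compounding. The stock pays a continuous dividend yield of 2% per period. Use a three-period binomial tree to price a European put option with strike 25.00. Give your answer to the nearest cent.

Per-period risk-free factor R = e^0.02 = 1.0202; dividend-adjusted growth = e^(0.02−0.02) = 1.0000.
Risk-neutral probability p = (1.0000 − 0.7)/(1.4 − 0.7) = 0.3000/0.7000 = 0.4286
Terminal stock prices: S_uuu = 68.6, S_uud = 34.3, S_udd = 17.15, S_ddd = 8.575
Terminal payoffs (K − S): max(-43.6, 0) = 0, max(-9.3, 0) = 0, max(7.85, 0) = 7.85, max(16.43, 0) = 16.43
Node uu (S = 49): V_uu = e^(−0.02)·[0.4286·0.0000 + 0.5714·0.0000] = 0.0000
Node ud (S = 24.5): V_ud = e^(−0.02)·[0.4286·0.0000 + 0.5714·7.8500] = 4.3969
Node dd (S = 12.25): V_dd = e^(−0.02)·[0.4286·7.8500 + 0.5714·16.4250] = 12.4975
Node u (S = 35): V_u = e^(−0.02)·[0.4286·0.0000 + 0.5714·4.3969] = 2.4628
Node d (S = 17.5): V_d = e^(−0.02)·[0.4286·4.3969 + 0.5714·12.4975] = 8.8471
Node 0 (S = 25): V_0 = e^(−0.02)·[0.4286·2.4628 + 0.5714·8.8471] = 5.9900

5.99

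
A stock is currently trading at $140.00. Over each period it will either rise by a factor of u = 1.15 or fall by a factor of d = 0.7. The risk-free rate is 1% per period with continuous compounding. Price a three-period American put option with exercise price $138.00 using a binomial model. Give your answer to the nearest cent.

$18.83

Risk-neutral probability p = (e^0.01 − 0.7)/(1.15 − 0.7) = 0.3101/0.4500 = 0.6890
Terminal stock prices: S_uuu = 212.9, S_uud = 129.6, S_udd = 78.89, S_ddd = 48.02
Terminal payoffs (K − S): max(-74.92, 0) = 0, max(8.395, 0) = 8.395, max(59.11, 0) = 59.11, max(89.98, 0) = 89.98
Node uu (S = 185.1): continuation = e^(−0.01)·[0.6890·0.0000 + 0.3110·8.3950] = 2.5849; exercise value = 0.0000 ≤ continuation, so V_uu = 2.5849
Node ud (S = 112.7): continuation = e^(−0.01)·[0.6890·8.3950 + 0.3110·59.1100] = 23.9269; exercise value = 25.3000 > continuation, so V_ud = 25.3000 (exercise)
Node dd (S = 68.6): continuation = e^(−0.01)·[0.6890·59.1100 + 0.3110·89.9800] = 68.0269; exercise value = 69.4000 > continuation, so V_dd = 69.4000 (exercise)
Node u (S = 161): continuation = e^(−0.01)·[0.6890·2.5849 + 0.3110·25.3000] = 9.5533; exercise value = 0.0000 ≤ continuation, so V_u = 9.5533
Node d (S = 98): continuation = e^(−0.01)·[0.6890·25.3000 + 0.3110·69.4000] = 38.6269; exercise value = 40.0000 > continuation, so V_d = 40.0000 (exercise)
Node 0 (S = 140): continuation = e^(−0.01)·[0.6890·9.5533 + 0.3110·40.0000] = 18.8329; exercise value = 0.0000 ≤ continuation, so V_0 = 18.8329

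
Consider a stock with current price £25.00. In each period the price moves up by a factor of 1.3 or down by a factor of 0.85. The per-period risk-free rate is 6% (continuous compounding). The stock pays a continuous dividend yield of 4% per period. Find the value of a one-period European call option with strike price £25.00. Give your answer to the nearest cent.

Per-period risk-free factor R = e^0.06 = 1.0618; dividend-adjusted growth = e^(0.06−0.04) = 1.0202.
Risk-neutral probability p = (1.0202 − 0.85)/(1.3 − 0.85) = 0.1702/0.4500 = 0.3782
Terminal stock prices: S_u = 32.5, S_d = 21.25
Terminal payoffs (S − K): max(7.5, 0) = 7.5, max(-3.75, 0) = 0
Node 0 (S = 25): V_0 = e^(−0.06)·[0.3782·7.5000 + 0.6218·0.0000] = 2.6715

£2.67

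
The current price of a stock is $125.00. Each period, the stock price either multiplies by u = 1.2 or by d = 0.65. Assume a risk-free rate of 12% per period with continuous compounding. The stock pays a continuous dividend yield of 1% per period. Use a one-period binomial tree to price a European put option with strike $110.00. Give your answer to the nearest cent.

$3.88

Per-period risk-free factor R = e^0.12 = 1.1275; dividend-adjusted growth = e^(0.12−0.01) = 1.1163.
Risk-neutral probability p = (1.1163 − 0.65)/(1.2 − 0.65) = 0.4663/0.5500 = 0.8478
Terminal stock prices: S_u = 150, S_d = 81.25
Terminal payoffs (K − S): max(-40, 0) = 0, max(28.75, 0) = 28.75
Node 0 (S = 125): V_0 = e^(−0.12)·[0.8478·0.0000 + 0.1522·28.7500] = 3.8815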